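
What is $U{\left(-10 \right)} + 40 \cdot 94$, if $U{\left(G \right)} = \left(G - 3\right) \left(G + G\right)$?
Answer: $4020$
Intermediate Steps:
$U{\left(G \right)} = 2 G \left(-3 + G\right)$ ($U{\left(G \right)} = \left(-3 + G\right) 2 G = 2 G \left(-3 + G\right)$)
$U{\left(-10 \right)} + 40 \cdot 94 = 2 \left(-10\right) \left(-3 - 10\right) + 40 \cdot 94 = 2 \left(-10\right) \left(-13\right) + 3760 = 260 + 3760 = 4020$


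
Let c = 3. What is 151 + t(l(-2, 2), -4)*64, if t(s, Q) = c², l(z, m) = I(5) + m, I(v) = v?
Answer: 727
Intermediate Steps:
l(z, m) = 5 + m
t(s, Q) = 9 (t(s, Q) = 3² = 9)
151 + t(l(-2, 2), -4)*64 = 151 + 9*64 = 151 + 576 = 727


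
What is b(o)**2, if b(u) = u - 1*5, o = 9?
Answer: 16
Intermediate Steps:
b(u) = -5 + u (b(u) = u - 5 = -5 + u)
b(o)**2 = (-5 + 9)**2 = 4**2 = 16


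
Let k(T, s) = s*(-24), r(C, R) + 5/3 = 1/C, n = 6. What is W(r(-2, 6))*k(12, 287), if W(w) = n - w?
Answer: -56252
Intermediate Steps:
r(C, R) = -5/3 + 1/C
k(T, s) = -24*s
W(w) = 6 - w
W(r(-2, 6))*k(12, 287) = (6 - (-5/3 + 1/(-2)))*(-24*287) = (6 - (-5/3 - ½))*(-6888) = (6 - 1*(-13/6))*(-6888) = (6 + 13/6)*(-6888) = (49/6)*(-6888) = -56252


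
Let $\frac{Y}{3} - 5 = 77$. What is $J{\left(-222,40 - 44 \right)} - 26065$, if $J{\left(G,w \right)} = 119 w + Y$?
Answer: $-26295$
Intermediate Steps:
$Y = 246$ ($Y = 15 + 3 \cdot 77 = 15 + 231 = 246$)
$J{\left(G,w \right)} = 246 + 119 w$ ($J{\left(G,w \right)} = 119 w + 246 = 246 + 119 w$)
$J{\left(-222,40 - 44 \right)} - 26065 = \left(246 + 119 \left(40 - 44\right)\right) - 26065 = \left(246 + 119 \left(-4\right)\right) - 26065 = \left(246 - 476\right) - 26065 = -230 - 26065 = -26295$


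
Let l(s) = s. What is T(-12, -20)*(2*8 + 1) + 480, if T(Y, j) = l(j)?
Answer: 140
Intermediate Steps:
T(Y, j) = j
T(-12, -20)*(2*8 + 1) + 480 = -20*(2*8 + 1) + 480 = -20*(16 + 1) + 480 = -20*17 + 480 = -340 + 480 = 140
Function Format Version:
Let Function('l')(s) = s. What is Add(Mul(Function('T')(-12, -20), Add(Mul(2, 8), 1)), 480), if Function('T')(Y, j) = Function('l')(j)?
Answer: 140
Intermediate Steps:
Function('T')(Y, j) = j
Add(Mul(Function('T')(-12, -20), Add(Mul(2, 8), 1)), 480) = Add(Mul(-20, Add(Mul(2, 8), 1)), 480) = Add(Mul(-20, Add(16, 1)), 480) = Add(Mul(-20, 17), 480) = Add(-340, 480) = 140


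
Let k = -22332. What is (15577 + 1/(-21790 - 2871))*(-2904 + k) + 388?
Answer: -9694258408988/24661 ≈ -3.9310e+8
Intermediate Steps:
(15577 + 1/(-21790 - 2871))*(-2904 + k) + 388 = (15577 + 1/(-21790 - 2871))*(-2904 - 22332) + 388 = (15577 + 1/(-24661))*(-25236) + 388 = (15577 - 1/24661)*(-25236) + 388 = (384144396/24661)*(-25236) + 388 = -9694267977456/24661 + 388 = -9694258408988/24661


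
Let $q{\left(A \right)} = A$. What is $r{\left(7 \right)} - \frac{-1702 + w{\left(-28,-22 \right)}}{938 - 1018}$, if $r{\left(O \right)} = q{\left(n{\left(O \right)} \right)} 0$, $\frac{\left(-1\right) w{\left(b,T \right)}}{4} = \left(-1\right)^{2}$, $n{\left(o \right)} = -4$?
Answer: $- \frac{853}{40} \approx -21.325$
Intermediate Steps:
$w{\left(b,T \right)} = -4$ ($w{\left(b,T \right)} = - 4 \left(-1\right)^{2} = \left(-4\right) 1 = -4$)
$r{\left(O \right)} = 0$ ($r{\left(O \right)} = \left(-4\right) 0 = 0$)
$r{\left(7 \right)} - \frac{-1702 + w{\left(-28,-22 \right)}}{938 - 1018} = 0 - \frac{-1702 - 4}{938 - 1018} = 0 - - \frac{1706}{-80} = 0 - \left(-1706\right) \left(- \frac{1}{80}\right) = 0 - \frac{853}{40} = - \frac{853}{40}$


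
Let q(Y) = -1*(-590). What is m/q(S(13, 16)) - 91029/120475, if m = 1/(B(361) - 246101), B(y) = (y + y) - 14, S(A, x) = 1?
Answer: -2635869792941/3488519157650 ≈ -0.75558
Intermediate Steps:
B(y) = -14 + 2*y (B(y) = 2*y - 14 = -14 + 2*y)
q(Y) = 590
m = -1/245393 (m = 1/((-14 + 2*361) - 246101) = 1/((-14 + 722) - 246101) = 1/(708 - 246101) = 1/(-245393) = -1/245393 ≈ -4.0751e-6)
m/q(S(13, 16)) - 91029/120475 = -1/245393/590 - 91029/120475 = -1/245393*1/590 - 91029*1/120475 = -1/144781870 - 91029/120475 = -2635869792941/3488519157650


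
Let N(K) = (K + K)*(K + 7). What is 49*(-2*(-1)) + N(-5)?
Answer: 78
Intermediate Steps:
N(K) = 2*K*(7 + K) (N(K) = (2*K)*(7 + K) = 2*K*(7 + K))
49*(-2*(-1)) + N(-5) = 49*(-2*(-1)) + 2*(-5)*(7 - 5) = 49*2 + 2*(-5)*2 = 98 - 20 = 78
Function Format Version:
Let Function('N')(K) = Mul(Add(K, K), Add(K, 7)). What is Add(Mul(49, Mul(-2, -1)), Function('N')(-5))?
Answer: 78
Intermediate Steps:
Function('N')(K) = Mul(2, K, Add(7, K)) (Function('N')(K) = Mul(Mul(2, K), Add(7, K)) = Mul(2, K, Add(7, K)))
Add(Mul(49, Mul(-2, -1)), Function('N')(-5)) = Add(Mul(49, Mul(-2, -1)), Mul(2, -5, Add(7, -5))) = Add(Mul(49, 2), Mul(2, -5, 2)) = Add(98, -20) = 78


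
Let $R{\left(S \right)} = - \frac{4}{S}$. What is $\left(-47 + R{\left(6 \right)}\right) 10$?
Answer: $- \frac{1430}{3} \approx -476.67$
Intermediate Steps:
$\left(-47 + R{\left(6 \right)}\right) 10 = \left(-47 - \frac{4}{6}\right) 10 = \left(-47 - \frac{2}{3}\right) 10 = \left(- \frac{143}{3}\right) 10 = - \frac{1430}{3}$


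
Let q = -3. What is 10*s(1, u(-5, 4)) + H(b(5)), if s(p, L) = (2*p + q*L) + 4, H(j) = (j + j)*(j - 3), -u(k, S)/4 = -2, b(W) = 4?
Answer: -172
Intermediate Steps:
u(k, S) = 8 (u(k, S) = -4*(-2) = 8)
H(j) = 2*j*(-3 + j) (H(j) = (2*j)*(-3 + j) = 2*j*(-3 + j))
s(p, L) = 4 - 3*L + 2*p (s(p, L) = (2*p - 3*L) + 4 = (-3*L + 2*p) + 4 = 4 - 3*L + 2*p)
10*s(1, u(-5, 4)) + H(b(5)) = 10*(4 - 3*8 + 2*1) + 2*4*(-3 + 4) = 10*(4 - 24 + 2) + 2*4*1 = 10*(-18) + 8 = -180 + 8 = -172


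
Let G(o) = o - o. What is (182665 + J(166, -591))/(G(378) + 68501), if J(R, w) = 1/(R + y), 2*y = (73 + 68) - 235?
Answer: 21737136/8151619 ≈ 2.6666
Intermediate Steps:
y = -47 (y = ((73 + 68) - 235)/2 = (141 - 235)/2 = (½)*(-94) = -47)
J(R, w) = 1/(-47 + R) (J(R, w) = 1/(R - 47) = 1/(-47 + R))
G(o) = 0
(182665 + J(166, -591))/(G(378) + 68501) = (182665 + 1/(-47 + 166))/(0 + 68501) = (182665 + 1/119)/68501 = (182665 + 1/119)*(1/68501) = (21737136/119)*(1/68501) = 21737136/8151619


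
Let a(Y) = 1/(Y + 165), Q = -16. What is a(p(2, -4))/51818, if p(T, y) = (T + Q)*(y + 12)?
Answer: 1/2746354 ≈ 3.6412e-7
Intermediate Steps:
p(T, y) = (-16 + T)*(12 + y) (p(T, y) = (T - 16)*(y + 12) = (-16 + T)*(12 + y))
a(Y) = 1/(165 + Y)
a(p(2, -4))/51818 = 1/((165 + (-192 - 16*(-4) + 12*2 + 2*(-4)))*51818) = (1/51818)/(165 + (-192 + 64 + 24 - 8)) = (1/51818)/(165 - 112) = (1/51818)/53 = (1/53)*(1/51818) = 1/2746354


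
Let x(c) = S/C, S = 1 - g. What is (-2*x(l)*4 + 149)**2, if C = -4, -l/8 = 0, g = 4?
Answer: 20449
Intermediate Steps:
l = 0 (l = -8*0 = 0)
S = -3 (S = 1 - 1*4 = 1 - 4 = -3)
x(c) = 3/4 (x(c) = -3/(-4) = -3*(-1/4) = 3/4)
(-2*x(l)*4 + 149)**2 = (-2*3/4*4 + 149)**2 = (-3/2*4 + 149)**2 = (-6 + 149)**2 = 143**2 = 20449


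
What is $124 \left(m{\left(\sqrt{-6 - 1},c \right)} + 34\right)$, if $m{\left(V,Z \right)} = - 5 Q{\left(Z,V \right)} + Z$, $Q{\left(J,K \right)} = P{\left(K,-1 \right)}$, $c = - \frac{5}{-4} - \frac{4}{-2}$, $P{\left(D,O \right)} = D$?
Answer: $4619 - 620 i \sqrt{7} \approx 4619.0 - 1640.4 i$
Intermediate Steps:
$c = \frac{13}{4}$ ($c = \left(-5\right) \left(- \frac{1}{4}\right) - -2 = \frac{5}{4} + 2 = \frac{13}{4} \approx 3.25$)
$Q{\left(J,K \right)} = K$
$m{\left(V,Z \right)} = Z - 5 V$ ($m{\left(V,Z \right)} = - 5 V + Z = Z - 5 V$)
$124 \left(m{\left(\sqrt{-6 - 1},c \right)} + 34\right) = 124 \left(\left(\frac{13}{4} - 5 \sqrt{-6 - 1}\right) + 34\right) = 124 \left(\left(\frac{13}{4} - 5 \sqrt{-7}\right) + 34\right) = 124 \left(\left(\frac{13}{4} - 5 i \sqrt{7}\right) + 34\right) = 124 \left(\frac{149}{4} - 5 i \sqrt{7}\right) = 4619 - 620 i \sqrt{7}$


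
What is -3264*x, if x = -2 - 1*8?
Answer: 32640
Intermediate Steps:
x = -10 (x = -2 - 8 = -10)
-3264*x = -3264*(-10) = 32640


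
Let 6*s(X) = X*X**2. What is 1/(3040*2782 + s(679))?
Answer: 6/363790519 ≈ 1.6493e-8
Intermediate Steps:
s(X) = X**3/6 (s(X) = (X*X**2)/6 = X**3/6)
1/(3040*2782 + s(679)) = 1/(3040*2782 + (1/6)*679**3) = 1/(8457280 + (1/6)*313046839) = 1/(8457280 + 313046839/6) = 1/(363790519/6) = 6/363790519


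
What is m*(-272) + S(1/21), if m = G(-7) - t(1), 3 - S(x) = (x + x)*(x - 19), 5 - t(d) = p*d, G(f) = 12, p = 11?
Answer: -2157017/441 ≈ -4891.2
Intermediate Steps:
t(d) = 5 - 11*d
S(x) = 3 - 2*x*(-19 + x) (S(x) = 3 - (x + x)*(x - 19) = 3 - 2*x*(-19 + x))
m = 18 (m = 12 - (5 - 11*1) = 12 - (5 - 11) = 12 - 1*(-6) = 12 + 6 = 18)
m*(-272) + S(1/21) = 18*(-272) + (3 - 2*(1/21)² + 38/21) = -4896 + (3 - 2*(1/21)² + 38*(1/21)) = -4896 + (3 - 2*1/441 + 38/21) = -4896 + (3 - 2/441 + 38/21) = -4896 + 2119/441 = -2157017/441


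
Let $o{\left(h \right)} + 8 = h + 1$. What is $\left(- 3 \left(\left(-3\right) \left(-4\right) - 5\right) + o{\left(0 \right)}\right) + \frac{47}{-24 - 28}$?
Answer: $- \frac{1503}{52} \approx -28.904$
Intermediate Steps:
$o{\left(h \right)} = -7 + h$ ($o{\left(h \right)} = -8 + \left(h + 1\right) = -8 + \left(1 + h\right) = -7 + h$)
$\left(- 3 \left(\left(-3\right) \left(-4\right) - 5\right) + o{\left(0 \right)}\right) + \frac{47}{-24 - 28} = \left(- 3 \left(\left(-3\right) \left(-4\right) - 5\right) + \left(-7 + 0\right)\right) + \frac{47}{-24 - 28} = \left(- 3 \left(12 - 5\right) - 7\right) + \frac{47}{-52} = \left(\left(-3\right) 7 - 7\right) + 47 \left(- \frac{1}{52}\right) = \left(-21 - 7\right) - \frac{47}{52} = -28 - \frac{47}{52} = - \frac{1503}{52}$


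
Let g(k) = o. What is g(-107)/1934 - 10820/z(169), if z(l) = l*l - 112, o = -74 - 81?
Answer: -25335475/55020366 ≈ -0.46047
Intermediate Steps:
o = -155
g(k) = -155
z(l) = -112 + l² (z(l) = l² - 112 = -112 + l²)
g(-107)/1934 - 10820/z(169) = -155/1934 - 10820/(-112 + 169²) = -155*1/1934 - 10820/(-112 + 28561) = -155/1934 - 10820/28449 = -25335475/55020366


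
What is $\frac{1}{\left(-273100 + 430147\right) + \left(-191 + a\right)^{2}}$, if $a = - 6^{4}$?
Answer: $\frac{1}{2368216} \approx 4.2226 \cdot 10^{-7}$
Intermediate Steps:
$a = -1296$ ($a = \left(-1\right) 1296 = -1296$)
$\frac{1}{\left(-273100 + 430147\right) + \left(-191 + a\right)^{2}} = \frac{1}{\left(-273100 + 430147\right) + \left(-191 - 1296\right)^{2}} = \frac{1}{157047 + \left(-1487\right)^{2}} = \frac{1}{157047 + 2211169} = \frac{1}{2368216}$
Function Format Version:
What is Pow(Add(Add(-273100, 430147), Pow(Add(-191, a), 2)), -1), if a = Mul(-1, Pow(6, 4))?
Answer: Rational(1, 2368216) ≈ 4.2226e-7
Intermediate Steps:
a = -1296 (a = Mul(-1, 1296) = -1296)
Pow(Add(Add(-273100, 430147), Pow(Add(-191, a), 2)), -1) = Pow(Add(Add(-273100, 430147), Pow(Add(-191, -1296), 2)), -1) = Pow(Add(157047, Pow(-1487, 2)), -1) = Pow(Add(157047, 2211169), -1) = Pow(2368216, -1) = Rational(1, 2368216)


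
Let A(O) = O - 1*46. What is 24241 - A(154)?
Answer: 24133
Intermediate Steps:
A(O) = -46 + O (A(O) = O - 46 = -46 + O)
24241 - A(154) = 24241 - (-46 + 154) = 24241 - 1*108 = 24241 - 108 = 24133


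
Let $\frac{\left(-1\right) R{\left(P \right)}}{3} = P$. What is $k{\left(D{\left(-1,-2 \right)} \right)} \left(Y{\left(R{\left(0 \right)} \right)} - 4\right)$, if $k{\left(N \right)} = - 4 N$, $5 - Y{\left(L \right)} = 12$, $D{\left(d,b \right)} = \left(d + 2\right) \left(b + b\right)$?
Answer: $-176$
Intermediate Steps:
$R{\left(P \right)} = - 3 P$
$D{\left(d,b \right)} = 2 b \left(2 + d\right)$ ($D{\left(d,b \right)} = \left(2 + d\right) 2 b = 2 b \left(2 + d\right)$)
$Y{\left(L \right)} = -7$ ($Y{\left(L \right)} = 5 - 12 = -7$)
$k{\left(D{\left(-1,-2 \right)} \right)} \left(Y{\left(R{\left(0 \right)} \right)} - 4\right) = - 4 \cdot 2 \left(-2\right) \left(2 - 1\right) \left(-7 - 4\right) = - 4 \cdot 2 \left(-2\right) 1 \left(-11\right) = \left(-4\right) \left(-4\right) \left(-11\right) = 16 \left(-11\right) = -176$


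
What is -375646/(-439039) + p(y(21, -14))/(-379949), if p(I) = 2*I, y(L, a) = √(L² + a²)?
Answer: 375646/439039 - 14*√13/379949 ≈ 0.85548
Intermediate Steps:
-375646/(-439039) + p(y(21, -14))/(-379949) = -375646/(-439039) + (2*√(21² + (-14)²))/(-379949) = -375646*(-1/439039) + (2*√(441 + 196))*(-1/379949) = 375646/439039 + (2*√637)*(-1/379949) = 375646/439039 + (2*(7*√13))*(-1/379949) = 375646/439039 + (14*√13)*(-1/379949) = 375646/439039 - 14*√13/379949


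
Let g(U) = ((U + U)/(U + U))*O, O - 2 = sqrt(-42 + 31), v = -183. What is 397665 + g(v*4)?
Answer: 397667 + I*sqrt(11) ≈ 3.9767e+5 + 3.3166*I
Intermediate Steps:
O = 2 + I*sqrt(11) (O = 2 + sqrt(-42 + 31) = 2 + sqrt(-11) = 2 + I*sqrt(11) ≈ 2.0 + 3.3166*I)
g(U) = 2 + I*sqrt(11) (g(U) = ((U + U)/(U + U))*(2 + I*sqrt(11)) = ((2*U)/((2*U)))*(2 + I*sqrt(11)) = ((2*U)*(1/(2*U)))*(2 + I*sqrt(11)) = 1*(2 + I*sqrt(11)) = 2 + I*sqrt(11))
397665 + g(v*4) = 397665 + (2 + I*sqrt(11)) = 397667 + I*sqrt(11)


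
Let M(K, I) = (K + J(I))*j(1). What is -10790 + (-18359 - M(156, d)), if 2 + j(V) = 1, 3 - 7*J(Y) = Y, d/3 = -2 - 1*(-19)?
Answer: -202999/7 ≈ -29000.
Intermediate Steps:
d = 51 (d = 3*(-2 - 1*(-19)) = 3*(-2 + 19) = 3*17 = 51)
J(Y) = 3/7 - Y/7
j(V) = -1 (j(V) = -2 + 1 = -1)
M(K, I) = -3/7 - K + I/7 (M(K, I) = (K + (3/7 - I/7))*(-1) = (3/7 + K - I/7)*(-1) = -3/7 - K + I/7)
-10790 + (-18359 - M(156, d)) = -10790 + (-18359 - (-3/7 - 1*156 + (⅐)*51)) = -10790 + (-18359 - (-3/7 - 156 + 51/7)) = -10790 + (-18359 - 1*(-1044/7)) = -10790 + (-18359 + 1044/7) = -10790 - 127469/7 = -202999/7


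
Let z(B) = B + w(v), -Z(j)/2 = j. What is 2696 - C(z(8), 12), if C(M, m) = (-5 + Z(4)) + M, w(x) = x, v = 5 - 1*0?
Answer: 2696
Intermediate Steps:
v = 5 (v = 5 + 0 = 5)
Z(j) = -2*j
z(B) = 5 + B (z(B) = B + 5 = 5 + B)
C(M, m) = -13 + M (C(M, m) = (-5 - 2*4) + M = (-5 - 8) + M = -13 + M)
2696 - C(z(8), 12) = 2696 - (-13 + (5 + 8)) = 2696 - (-13 + 13) = 2696 - 1*0 = 2696 + 0 = 2696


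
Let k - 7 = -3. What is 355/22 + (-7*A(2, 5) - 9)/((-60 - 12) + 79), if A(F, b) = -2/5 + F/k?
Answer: 5679/385 ≈ 14.751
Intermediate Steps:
k = 4 (k = 7 - 3 = 4)
A(F, b) = -⅖ + F/4 (A(F, b) = -2/5 + F/4 = -2*⅕ + F*(¼) = -⅖ + F/4)
355/22 + (-7*A(2, 5) - 9)/((-60 - 12) + 79) = 355/22 + (-7*(-⅖ + (¼)*2) - 9)/((-60 - 12) + 79) = 355*(1/22) + (-7*(-⅖ + ½) - 9)/(-72 + 79) = 355/22 + (-7*⅒ - 9)/7 = 355/22 + (-7/10 - 9)*(⅐) = 355/22 - 97/10*⅐ = 355/22 - 97/70 = 5679/385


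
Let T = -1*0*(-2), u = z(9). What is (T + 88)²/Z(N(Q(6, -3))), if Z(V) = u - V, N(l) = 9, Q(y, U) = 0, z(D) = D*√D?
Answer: 3872/9 ≈ 430.22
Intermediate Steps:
z(D) = D^(3/2)
u = 27 (u = 9^(3/2) = 27)
T = 0 (T = 0*(-2) = 0)
Z(V) = 27 - V
(T + 88)²/Z(N(Q(6, -3))) = (0 + 88)²/(27 - 1*9) = 88²/(27 - 9) = 7744/18 = 7744*(1/18) = 3872/9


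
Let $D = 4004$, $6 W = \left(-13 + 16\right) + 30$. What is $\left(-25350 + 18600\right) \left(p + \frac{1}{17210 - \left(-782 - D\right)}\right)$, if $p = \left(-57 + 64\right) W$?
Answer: $- \frac{317567625}{1222} \approx -2.5988 \cdot 10^{5}$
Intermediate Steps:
$W = \frac{11}{2}$ ($W = \frac{\left(-13 + 16\right) + 30}{6} = \frac{3 + 30}{6} = \frac{1}{6} \cdot 33 = \frac{11}{2} \approx 5.5$)
$p = \frac{77}{2}$ ($p = \left(-57 + 64\right) \frac{11}{2} = 7 \cdot \frac{11}{2} = \frac{77}{2} \approx 38.5$)
$\left(-25350 + 18600\right) \left(p + \frac{1}{17210 - \left(-782 - D\right)}\right) = \left(-25350 + 18600\right) \left(\frac{77}{2} + \frac{1}{17210 - \left(-782 - 4004\right)}\right) = - 6750 \left(\frac{77}{2} + \frac{1}{17210 - \left(-782 - 4004\right)}\right) = - 6750 \left(\frac{77}{2} + \frac{1}{17210 - -4786}\right) = - 6750 \left(\frac{77}{2} + \frac{1}{17210 + 4786}\right) = - 6750 \left(\frac{77}{2} + \frac{1}{21996}\right) = \left(-6750\right) \frac{846847}{21996} = - \frac{317567625}{1222}$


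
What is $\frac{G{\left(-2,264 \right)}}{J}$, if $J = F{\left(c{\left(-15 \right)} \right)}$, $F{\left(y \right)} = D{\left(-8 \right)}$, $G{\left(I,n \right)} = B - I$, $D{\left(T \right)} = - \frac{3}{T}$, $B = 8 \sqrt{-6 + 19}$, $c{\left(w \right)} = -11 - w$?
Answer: $\frac{16}{3} + \frac{64 \sqrt{13}}{3} \approx 82.252$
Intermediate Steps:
$B = 8 \sqrt{13} \approx 28.844$
$G{\left(I,n \right)} = - I + 8 \sqrt{13}$ ($G{\left(I,n \right)} = 8 \sqrt{13} - I = - I + 8 \sqrt{13}$)
$F{\left(y \right)} = \frac{3}{8}$ ($F{\left(y \right)} = - \frac{3}{-8} = \left(-3\right) \left(- \frac{1}{8}\right) = \frac{3}{8}$)
$J = \frac{3}{8} \approx 0.375$
$\frac{G{\left(-2,264 \right)}}{J} = \frac{\left(-1\right) \left(-2\right) + 8 \sqrt{13}}{\frac{3}{8}} = \left(2 + 8 \sqrt{13}\right) \frac{8}{3} = \frac{16}{3} + \frac{64 \sqrt{13}}{3}$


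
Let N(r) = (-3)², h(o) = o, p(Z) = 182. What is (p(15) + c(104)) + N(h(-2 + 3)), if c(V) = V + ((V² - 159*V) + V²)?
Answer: 5391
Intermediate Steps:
N(r) = 9
c(V) = -158*V + 2*V² (c(V) = V + (-159*V + 2*V²) = -158*V + 2*V²)
(p(15) + c(104)) + N(h(-2 + 3)) = (182 + 2*104*(-79 + 104)) + 9 = (182 + 2*104*25) + 9 = (182 + 5200) + 9 = 5382 + 9 = 5391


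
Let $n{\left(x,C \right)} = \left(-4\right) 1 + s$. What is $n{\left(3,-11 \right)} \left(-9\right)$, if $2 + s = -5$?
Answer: $99$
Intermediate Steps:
$s = -7$ ($s = -2 - 5 = -7$)
$n{\left(x,C \right)} = -11$ ($n{\left(x,C \right)} = \left(-4\right) 1 - 7 = -4 - 7 = -11$)
$n{\left(3,-11 \right)} \left(-9\right) = \left(-11\right) \left(-9\right) = 99$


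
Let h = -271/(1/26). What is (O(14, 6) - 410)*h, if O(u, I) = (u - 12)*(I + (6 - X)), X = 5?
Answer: 2790216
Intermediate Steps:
O(u, I) = (1 + I)*(-12 + u) (O(u, I) = (u - 12)*(I + (6 - 1*5)) = (-12 + u)*(I + (6 - 5)) = (-12 + u)*(I + 1) = (-12 + u)*(1 + I) = (1 + I)*(-12 + u))
h = -7046 (h = -271/1/26 = -271*26 = -7046)
(O(14, 6) - 410)*h = ((-12 + 14 - 12*6 + 6*14) - 410)*(-7046) = ((-12 + 14 - 72 + 84) - 410)*(-7046) = (14 - 410)*(-7046) = -396*(-7046) = 2790216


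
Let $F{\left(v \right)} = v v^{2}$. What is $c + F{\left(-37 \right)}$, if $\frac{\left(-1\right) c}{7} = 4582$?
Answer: $-82727$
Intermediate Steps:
$c = -32074$ ($c = \left(-7\right) 4582 = -32074$)
$F{\left(v \right)} = v^{3}$
$c + F{\left(-37 \right)} = -32074 + \left(-37\right)^{3} = -32074 - 50653 = -82727$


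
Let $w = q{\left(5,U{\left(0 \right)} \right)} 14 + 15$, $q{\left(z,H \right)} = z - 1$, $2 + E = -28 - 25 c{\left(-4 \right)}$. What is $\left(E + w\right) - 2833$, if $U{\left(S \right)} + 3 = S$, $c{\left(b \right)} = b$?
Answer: $-2692$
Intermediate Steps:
$U{\left(S \right)} = -3 + S$
$E = 70$ ($E = -2 - -72 = -2 + \left(-28 + 100\right) = -2 + 72 = 70$)
$q{\left(z,H \right)} = -1 + z$
$w = 71$ ($w = \left(-1 + 5\right) 14 + 15 = 4 \cdot 14 + 15 = 56 + 15 = 71$)
$\left(E + w\right) - 2833 = \left(70 + 71\right) - 2833 = 141 - 2833 = -2692$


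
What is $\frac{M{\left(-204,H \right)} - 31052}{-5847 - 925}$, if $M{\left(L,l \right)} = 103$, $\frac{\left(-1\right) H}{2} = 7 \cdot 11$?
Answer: $\frac{30949}{6772} \approx 4.5701$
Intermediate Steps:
$H = -154$ ($H = - 2 \cdot 7 \cdot 11 = \left(-2\right) 77 = -154$)
$\frac{M{\left(-204,H \right)} - 31052}{-5847 - 925} = \frac{103 - 31052}{-5847 - 925} = - \frac{30949}{-6772} = \left(-30949\right) \left(- \frac{1}{6772}\right) = \frac{30949}{6772}$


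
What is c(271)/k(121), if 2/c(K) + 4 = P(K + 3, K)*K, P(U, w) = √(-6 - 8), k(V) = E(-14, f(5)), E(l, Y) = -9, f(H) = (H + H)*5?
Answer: 4/4626855 + 271*I*√14/4626855 ≈ 8.6452e-7 + 0.00021915*I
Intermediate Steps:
f(H) = 10*H (f(H) = (2*H)*5 = 10*H)
k(V) = -9
P(U, w) = I*√14 (P(U, w) = √(-14) = I*√14)
c(K) = 2/(-4 + I*K*√14) (c(K) = 2/(-4 + (I*√14)*K) = 2/(-4 + I*K*√14))
c(271)/k(121) = (2/(-4 + I*271*√14))/(-9) = (2/(-4 + 271*I*√14))*(-⅑) = -2/(9*(-4 + 271*I*√14))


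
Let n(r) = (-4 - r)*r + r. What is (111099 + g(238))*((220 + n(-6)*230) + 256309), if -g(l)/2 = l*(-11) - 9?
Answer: 29366217317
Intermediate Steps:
g(l) = 18 + 22*l (g(l) = -2*(l*(-11) - 9) = -2*(-11*l - 9) = -2*(-9 - 11*l) = 18 + 22*l)
n(r) = r + r*(-4 - r) (n(r) = r*(-4 - r) + r = r + r*(-4 - r))
(111099 + g(238))*((220 + n(-6)*230) + 256309) = (111099 + (18 + 22*238))*((220 - 1*(-6)*(3 - 6)*230) + 256309) = (111099 + (18 + 5236))*((220 - 1*(-6)*(-3)*230) + 256309) = (111099 + 5254)*((220 - 18*230) + 256309) = 116353*((220 - 4140) + 256309) = 116353*(-3920 + 256309) = 116353*252389 = 29366217317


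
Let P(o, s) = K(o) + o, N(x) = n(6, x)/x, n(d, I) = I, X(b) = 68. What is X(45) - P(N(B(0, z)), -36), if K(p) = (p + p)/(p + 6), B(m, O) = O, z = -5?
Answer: 467/7 ≈ 66.714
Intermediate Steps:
N(x) = 1 (N(x) = x/x = 1)
K(p) = 2*p/(6 + p) (K(p) = (2*p)/(6 + p) = 2*p/(6 + p))
P(o, s) = o + 2*o/(6 + o) (P(o, s) = 2*o/(6 + o) + o = o + 2*o/(6 + o))
X(45) - P(N(B(0, z)), -36) = 68 - (8 + 1)/(6 + 1) = 68 - 9/7 = 467/7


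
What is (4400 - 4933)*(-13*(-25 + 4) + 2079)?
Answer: -1253616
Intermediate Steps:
(4400 - 4933)*(-13*(-25 + 4) + 2079) = -533*(-13*(-21) + 2079) = -533*(273 + 2079) = -533*2352 = -1253616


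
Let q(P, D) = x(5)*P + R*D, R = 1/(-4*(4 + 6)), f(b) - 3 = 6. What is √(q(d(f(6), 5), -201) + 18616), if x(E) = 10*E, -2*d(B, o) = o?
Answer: √7398410/20 ≈ 136.00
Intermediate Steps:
f(b) = 9 (f(b) = 3 + 6 = 9)
d(B, o) = -o/2
R = -1/40 (R = 1/(-4*10) = 1/(-40) = -1/40 ≈ -0.025000)
q(P, D) = 50*P - D/40 (q(P, D) = (10*5)*P - D/40 = 50*P - D/40)
√(q(d(f(6), 5), -201) + 18616) = √((50*(-½*5) - 1/40*(-201)) + 18616) = √((50*(-5/2) + 201/40) + 18616) = √((-125 + 201/40) + 18616) = √(-4799/40 + 18616) = √(739841/40) = √7398410/20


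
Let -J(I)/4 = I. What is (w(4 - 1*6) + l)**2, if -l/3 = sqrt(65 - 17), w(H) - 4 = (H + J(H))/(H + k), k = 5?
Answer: 468 - 144*sqrt(3) ≈ 218.58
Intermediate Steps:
J(I) = -4*I
w(H) = 4 - 3*H/(5 + H) (w(H) = 4 + (H - 4*H)/(H + 5) = 4 + (-3*H)/(5 + H) = 4 - 3*H/(5 + H))
l = -12*sqrt(3) (l = -3*sqrt(65 - 17) = -12*sqrt(3) ≈ -20.785)
(w(4 - 1*6) + l)**2 = ((20 + (4 - 1*6))/(5 + (4 - 1*6)) - 12*sqrt(3))**2 = ((20 + (4 - 6))/(5 + (4 - 6)) - 12*sqrt(3))**2 = ((20 - 2)/(5 - 2) - 12*sqrt(3))**2 = (18/3 - 12*sqrt(3))**2 = ((1/3)*18 - 12*sqrt(3))**2 = (6 - 12*sqrt(3))**2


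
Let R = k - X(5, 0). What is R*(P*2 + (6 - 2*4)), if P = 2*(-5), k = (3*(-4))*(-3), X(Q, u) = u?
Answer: -792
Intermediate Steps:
k = 36 (k = -12*(-3) = 36)
P = -10
R = 36 (R = 36 - 1*0 = 36 + 0 = 36)
R*(P*2 + (6 - 2*4)) = 36*(-10*2 + (6 - 2*4)) = 36*(-20 + (6 - 8)) = 36*(-20 - 2) = 36*(-22) = -792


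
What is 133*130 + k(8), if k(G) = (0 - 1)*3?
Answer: 17287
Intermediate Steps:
k(G) = -3 (k(G) = -1*3 = -3)
133*130 + k(8) = 133*130 - 3 = 17290 - 3 = 17287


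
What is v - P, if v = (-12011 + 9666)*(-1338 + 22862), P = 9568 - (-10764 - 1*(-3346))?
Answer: -50490766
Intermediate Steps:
P = 16986 (P = 9568 - (-10764 + 3346) = 9568 - 1*(-7418) = 9568 + 7418 = 16986)
v = -50473780 (v = -2345*21524 = -50473780)
v - P = -50473780 - 1*16986 = -50473780 - 16986 = -50490766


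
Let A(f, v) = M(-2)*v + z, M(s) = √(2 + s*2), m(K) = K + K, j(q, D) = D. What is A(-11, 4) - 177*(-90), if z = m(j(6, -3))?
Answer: 15924 + 4*I*√2 ≈ 15924.0 + 5.6569*I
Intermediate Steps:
m(K) = 2*K
M(s) = √(2 + 2*s)
z = -6 (z = 2*(-3) = -6)
A(f, v) = -6 + I*v*√2 (A(f, v) = √(2 + 2*(-2))*v - 6 = √(2 - 4)*v - 6 = √(-2)*v - 6 = (I*√2)*v - 6 = I*v*√2 - 6 = -6 + I*v*√2)
A(-11, 4) - 177*(-90) = (-6 + I*4*√2) - 177*(-90) = (-6 + 4*I*√2) + 15930 = 15924 + 4*I*√2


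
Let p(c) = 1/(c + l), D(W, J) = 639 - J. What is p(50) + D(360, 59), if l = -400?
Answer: 202999/350 ≈ 580.00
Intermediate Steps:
p(c) = 1/(-400 + c) (p(c) = 1/(c - 400) = 1/(-400 + c))
p(50) + D(360, 59) = 1/(-400 + 50) + (639 - 1*59) = 1/(-350) + (639 - 59) = -1/350 + 580 = 202999/350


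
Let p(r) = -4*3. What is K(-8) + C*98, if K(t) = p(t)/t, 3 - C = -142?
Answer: 28423/2 ≈ 14212.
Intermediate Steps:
p(r) = -12
C = 145 (C = 3 - 1*(-142) = 3 + 142 = 145)
K(t) = -12/t
K(-8) + C*98 = -12/(-8) + 145*98 = -12*(-1/8) + 14210 = 3/2 + 14210 = 28423/2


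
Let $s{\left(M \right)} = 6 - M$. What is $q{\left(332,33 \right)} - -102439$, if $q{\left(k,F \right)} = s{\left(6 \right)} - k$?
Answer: $102107$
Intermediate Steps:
$q{\left(k,F \right)} = - k$ ($q{\left(k,F \right)} = \left(6 - 6\right) - k = 0 - k = - k$)
$q{\left(332,33 \right)} - -102439 = \left(-1\right) 332 - -102439 = -332 + 102439 = 102107$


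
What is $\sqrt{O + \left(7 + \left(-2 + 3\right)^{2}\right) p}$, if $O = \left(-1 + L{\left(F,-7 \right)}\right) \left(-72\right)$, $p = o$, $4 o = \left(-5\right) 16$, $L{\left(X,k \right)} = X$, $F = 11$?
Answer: $4 i \sqrt{55} \approx 29.665 i$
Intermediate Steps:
$o = -20$ ($o = \frac{\left(-5\right) 16}{4} = \frac{1}{4} \left(-80\right) = -20$)
$p = -20$
$O = -720$ ($O = \left(-1 + 11\right) \left(-72\right) = 10 \left(-72\right) = -720$)
$\sqrt{O + \left(7 + \left(-2 + 3\right)^{2}\right) p} = \sqrt{-720 + \left(7 + \left(-2 + 3\right)^{2}\right) \left(-20\right)} = \sqrt{-720 + \left(7 + 1^{2}\right) \left(-20\right)} = \sqrt{-720 + \left(7 + 1\right) \left(-20\right)} = \sqrt{-720 + 8 \left(-20\right)} = \sqrt{-720 - 160} = \sqrt{-880} = 4 i \sqrt{55}$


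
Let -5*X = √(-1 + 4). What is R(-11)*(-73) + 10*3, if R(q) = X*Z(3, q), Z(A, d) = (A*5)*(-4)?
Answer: 30 - 876*√3 ≈ -1487.3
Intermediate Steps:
Z(A, d) = -20*A (Z(A, d) = (5*A)*(-4) = -20*A)
X = -√3/5 (X = -√(-1 + 4)/5 = -√3/5 ≈ -0.34641)
R(q) = 12*√3 (R(q) = (-√3/5)*(-20*3) = -√3/5*(-60) = 12*√3)
R(-11)*(-73) + 10*3 = (12*√3)*(-73) + 10*3 = -876*√3 + 30 = 30 - 876*√3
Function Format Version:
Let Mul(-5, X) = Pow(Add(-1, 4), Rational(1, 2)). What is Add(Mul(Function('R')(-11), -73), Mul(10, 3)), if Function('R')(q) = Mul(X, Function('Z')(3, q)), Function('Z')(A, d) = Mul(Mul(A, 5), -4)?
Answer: Add(30, Mul(-876, Pow(3, Rational(1, 2)))) ≈ -1487.3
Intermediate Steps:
Function('Z')(A, d) = Mul(-20, A) (Function('Z')(A, d) = Mul(Mul(5, A), -4) = Mul(-20, A))
X = Mul(Rational(-1, 5), Pow(3, Rational(1, 2))) (X = Mul(Rational(-1, 5), Pow(Add(-1, 4), Rational(1, 2))) = Mul(Rational(-1, 5), Pow(3, Rational(1, 2))) ≈ -0.34641)
Function('R')(q) = Mul(12, Pow(3, Rational(1, 2))) (Function('R')(q) = Mul(Mul(Rational(-1, 5), Pow(3, Rational(1, 2))), Mul(-20, 3)) = Mul(Mul(Rational(-1, 5), Pow(3, Rational(1, 2))), -60) = Mul(12, Pow(3, Rational(1, 2))))
Add(Mul(Function('R')(-11), -73), Mul(10, 3)) = Add(Mul(Mul(12, Pow(3, Rational(1, 2))), -73), Mul(10, 3)) = Add(Mul(-876, Pow(3, Rational(1, 2))), 30) = Add(30, Mul(-876, Pow(3, Rational(1, 2))))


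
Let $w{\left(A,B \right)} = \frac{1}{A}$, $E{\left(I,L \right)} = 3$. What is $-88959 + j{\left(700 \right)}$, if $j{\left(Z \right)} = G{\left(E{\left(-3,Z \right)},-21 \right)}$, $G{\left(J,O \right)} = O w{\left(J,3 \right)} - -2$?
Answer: $-88964$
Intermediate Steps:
$G{\left(J,O \right)} = 2 + \frac{O}{J}$ ($G{\left(J,O \right)} = \frac{O}{J} - -2 = \frac{O}{J} + 2 = 2 + \frac{O}{J}$)
$j{\left(Z \right)} = -5$ ($j{\left(Z \right)} = 2 - \frac{21}{3} = 2 - 7 = -5$)
$-88959 + j{\left(700 \right)} = -88959 - 5 = -88964$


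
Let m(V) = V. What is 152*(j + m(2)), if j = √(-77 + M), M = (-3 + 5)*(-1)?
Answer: 304 + 152*I*√79 ≈ 304.0 + 1351.0*I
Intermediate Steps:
M = -2 (M = 2*(-1) = -2)
j = I*√79 (j = √(-77 - 2) = √(-79) = I*√79 ≈ 8.8882*I)
152*(j + m(2)) = 152*(I*√79 + 2) = 152*(2 + I*√79) = 304 + 152*I*√79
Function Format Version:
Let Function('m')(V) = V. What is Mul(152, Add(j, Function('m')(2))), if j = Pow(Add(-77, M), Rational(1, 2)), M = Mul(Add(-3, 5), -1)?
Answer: Add(304, Mul(152, I, Pow(79, Rational(1, 2)))) ≈ Add(304.00, Mul(1351.0, I))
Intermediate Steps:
M = -2 (M = Mul(2, -1) = -2)
j = Mul(I, Pow(79, Rational(1, 2))) (j = Pow(Add(-77, -2), Rational(1, 2)) = Pow(-79, Rational(1, 2)) = Mul(I, Pow(79, Rational(1, 2))) ≈ Mul(8.8882, I))
Mul(152, Add(j, Function('m')(2))) = Mul(152, Add(Mul(I, Pow(79, Rational(1, 2))), 2)) = Mul(152, Add(2, Mul(I, Pow(79, Rational(1, 2))))) = Add(304, Mul(152, I, Pow(79, Rational(1, 2))))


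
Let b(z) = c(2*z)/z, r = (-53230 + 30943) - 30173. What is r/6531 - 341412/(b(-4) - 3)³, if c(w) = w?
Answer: 2229709312/6531 ≈ 3.4140e+5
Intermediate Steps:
r = -52460 (r = -22287 - 30173 = -52460)
b(z) = 2 (b(z) = (2*z)/z = 2)
r/6531 - 341412/(b(-4) - 3)³ = -52460/6531 - 341412/(2 - 3)³ = -52460*1/6531 - 341412/((1*(-1))³) = -52460/6531 - 341412/((-1)³) = -52460/6531 - 341412/(-1) = -52460/6531 - 341412*(-1) = -52460/6531 + 341412 = 2229709312/6531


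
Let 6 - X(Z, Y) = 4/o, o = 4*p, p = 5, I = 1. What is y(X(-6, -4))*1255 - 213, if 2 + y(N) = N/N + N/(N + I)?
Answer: -13517/34 ≈ -397.56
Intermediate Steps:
o = 20 (o = 4*5 = 20)
X(Z, Y) = 29/5 (X(Z, Y) = 6 - 4/20 = 6 - 1*⅕ = 6 - ⅕ = 29/5)
y(N) = -1 + N/(1 + N) (y(N) = -2 + (N/N + N/(N + 1)) = -2 + (1 + N/(1 + N)) = -1 + N/(1 + N))
y(X(-6, -4))*1255 - 213 = -1/(1 + 29/5)*1255 - 213 = -1/34/5*1255 - 213 = -1*5/34*1255 - 213 = -5/34*1255 - 213 = -6275/34 - 213 = -13517/34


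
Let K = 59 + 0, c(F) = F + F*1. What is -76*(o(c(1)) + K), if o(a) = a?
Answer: -4636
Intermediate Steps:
c(F) = 2*F (c(F) = F + F = 2*F)
K = 59
-76*(o(c(1)) + K) = -76*(2*1 + 59) = -76*(2 + 59) = -76*61 = -4636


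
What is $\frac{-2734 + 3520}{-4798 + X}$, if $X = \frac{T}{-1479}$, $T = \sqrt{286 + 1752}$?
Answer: $- \frac{4124669373774}{25178325260263} + \frac{581247 \sqrt{2038}}{25178325260263} \approx -0.16382$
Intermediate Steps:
$T = \sqrt{2038} \approx 45.144$
$X = - \frac{\sqrt{2038}}{1479}$ ($X = \frac{\sqrt{2038}}{-1479} = \sqrt{2038} \left(- \frac{1}{1479}\right) = - \frac{\sqrt{2038}}{1479} \approx -0.030523$)
$\frac{-2734 + 3520}{-4798 + X} = \frac{-2734 + 3520}{-4798 - \frac{\sqrt{2038}}{1479}} = \frac{786}{-4798 - \frac{\sqrt{2038}}{1479}}$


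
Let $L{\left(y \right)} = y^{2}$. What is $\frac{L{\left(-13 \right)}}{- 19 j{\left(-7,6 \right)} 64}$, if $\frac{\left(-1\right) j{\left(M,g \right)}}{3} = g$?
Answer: $\frac{169}{21888} \approx 0.0077211$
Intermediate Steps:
$j{\left(M,g \right)} = - 3 g$
$\frac{L{\left(-13 \right)}}{- 19 j{\left(-7,6 \right)} 64} = \frac{\left(-13\right)^{2}}{- 19 \left(\left(-3\right) 6\right) 64} = \frac{169}{\left(-19\right) \left(-18\right) 64} = \frac{169}{342 \cdot 64} = \frac{169}{21888}$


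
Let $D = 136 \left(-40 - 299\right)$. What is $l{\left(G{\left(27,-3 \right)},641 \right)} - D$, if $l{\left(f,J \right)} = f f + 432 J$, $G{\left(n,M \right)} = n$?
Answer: $323745$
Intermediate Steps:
$l{\left(f,J \right)} = f^{2} + 432 J$
$D = -46104$ ($D = 136 \left(-339\right) = -46104$)
$l{\left(G{\left(27,-3 \right)},641 \right)} - D = \left(27^{2} + 432 \cdot 641\right) - -46104 = \left(729 + 276912\right) + 46104 = 277641 + 46104 = 323745$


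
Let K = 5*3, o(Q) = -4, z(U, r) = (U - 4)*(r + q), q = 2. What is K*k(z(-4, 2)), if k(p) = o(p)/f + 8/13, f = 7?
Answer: 60/91 ≈ 0.65934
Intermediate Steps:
z(U, r) = (-4 + U)*(2 + r) (z(U, r) = (U - 4)*(r + 2) = (-4 + U)*(2 + r))
K = 15
k(p) = 4/91 (k(p) = -4/7 + 8/13 = 4/91)
K*k(z(-4, 2)) = 15*(4/91) = 60/91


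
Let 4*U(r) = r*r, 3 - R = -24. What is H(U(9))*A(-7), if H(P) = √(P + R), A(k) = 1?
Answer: 3*√21/2 ≈ 6.8739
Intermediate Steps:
R = 27 (R = 3 - 1*(-24) = 3 + 24 = 27)
U(r) = r²/4 (U(r) = (r*r)/4 = r²/4)
H(P) = √(27 + P) (H(P) = √(P + 27) = √(27 + P))
H(U(9))*A(-7) = √(27 + (¼)*9²)*1 = √(27 + (¼)*81)*1 = √(27 + 81/4)*1 = √(189/4)*1 = (3*√21/2)*1 = 3*√21/2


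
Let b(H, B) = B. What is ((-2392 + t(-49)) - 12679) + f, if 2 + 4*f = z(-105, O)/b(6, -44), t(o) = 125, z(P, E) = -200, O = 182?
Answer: -164399/11 ≈ -14945.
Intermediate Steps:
f = 7/11 (f = -½ + (-200/(-44))/4 = -½ + (-200*(-1/44))/4 = -½ + (¼)*(50/11) = -½ + 25/22 = 7/11 ≈ 0.63636)
((-2392 + t(-49)) - 12679) + f = ((-2392 + 125) - 12679) + 7/11 = (-2267 - 12679) + 7/11 = -14946 + 7/11 = -164399/11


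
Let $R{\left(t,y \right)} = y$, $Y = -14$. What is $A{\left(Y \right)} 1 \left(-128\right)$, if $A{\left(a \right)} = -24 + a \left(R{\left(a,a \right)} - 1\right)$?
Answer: $-23808$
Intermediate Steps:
$A{\left(a \right)} = -24 + a \left(-1 + a\right)$ ($A{\left(a \right)} = -24 + a \left(a - 1\right) = -24 + a \left(-1 + a\right)$)
$A{\left(Y \right)} 1 \left(-128\right) = \left(-24 + \left(-14\right)^{2} - -14\right) 1 \left(-128\right) = \left(-24 + 196 + 14\right) \left(-128\right) = 186 \left(-128\right) = -23808$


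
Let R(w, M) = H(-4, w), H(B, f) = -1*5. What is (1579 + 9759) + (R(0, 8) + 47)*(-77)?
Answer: 8104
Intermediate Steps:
H(B, f) = -5
R(w, M) = -5
(1579 + 9759) + (R(0, 8) + 47)*(-77) = (1579 + 9759) + (-5 + 47)*(-77) = 11338 + 42*(-77) = 11338 - 3234 = 8104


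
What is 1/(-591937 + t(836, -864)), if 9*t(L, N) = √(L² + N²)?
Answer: -47946897/28381540924097 - 36*√90337/28381540924097 ≈ -1.6898e-6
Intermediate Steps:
t(L, N) = √(L² + N²)/9
1/(-591937 + t(836, -864)) = 1/(-591937 + √(836² + (-864)²)/9) = 1/(-591937 + √(698896 + 746496)/9) = 1/(-591937 + √1445392/9) = 1/(-591937 + (4*√90337)/9) = 1/(-591937 + 4*√90337/9)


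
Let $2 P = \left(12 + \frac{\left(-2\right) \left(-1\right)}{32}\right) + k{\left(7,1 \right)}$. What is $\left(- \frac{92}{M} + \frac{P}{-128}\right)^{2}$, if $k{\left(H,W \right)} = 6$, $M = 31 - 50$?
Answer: $\frac{137894138281}{6056574976} \approx 22.768$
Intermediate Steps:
$M = -19$ ($M = 31 - 50 = -19$)
$P = \frac{289}{32}$ ($P = \frac{\left(12 + \frac{\left(-2\right) \left(-1\right)}{32}\right) + 6}{2} = \frac{\left(12 + 2 \cdot \frac{1}{32}\right) + 6}{2} = \frac{\left(12 + \frac{1}{16}\right) + 6}{2} = \frac{\frac{193}{16} + 6}{2} = \frac{1}{2} \cdot \frac{289}{16} = \frac{289}{32} \approx 9.0313$)
$\left(- \frac{92}{M} + \frac{P}{-128}\right)^{2} = \left(- \frac{92}{-19} + \frac{289}{32 \left(-128\right)}\right)^{2} = \left(\left(-92\right) \left(- \frac{1}{19}\right) + \frac{289}{32} \left(- \frac{1}{128}\right)\right)^{2} = \left(\frac{92}{19} - \frac{289}{4096}\right)^{2} = \left(\frac{371341}{77824}\right)^{2} = \frac{137894138281}{6056574976}$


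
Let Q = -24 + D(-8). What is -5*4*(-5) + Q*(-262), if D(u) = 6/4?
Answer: 5995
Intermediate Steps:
D(u) = 3/2 (D(u) = 6*(1/4) = 3/2)
Q = -45/2 (Q = -24 + 3/2 = -45/2 ≈ -22.500)
-5*4*(-5) + Q*(-262) = -5*4*(-5) - 45/2*(-262) = -20*(-5) + 5895 = 100 + 5895 = 5995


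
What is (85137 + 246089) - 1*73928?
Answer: 257298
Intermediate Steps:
(85137 + 246089) - 1*73928 = 331226 - 73928 = 257298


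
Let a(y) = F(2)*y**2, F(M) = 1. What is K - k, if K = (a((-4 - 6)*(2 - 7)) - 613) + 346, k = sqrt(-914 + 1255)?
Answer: 2233 - sqrt(341) ≈ 2214.5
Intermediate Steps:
a(y) = y**2 (a(y) = 1*y**2 = y**2)
k = sqrt(341) ≈ 18.466
K = 2233 (K = (((-4 - 6)*(2 - 7))**2 - 613) + 346 = ((-10*(-5))**2 - 613) + 346 = (50**2 - 613) + 346 = (2500 - 613) + 346 = 1887 + 346 = 2233)
K - k = 2233 - sqrt(341)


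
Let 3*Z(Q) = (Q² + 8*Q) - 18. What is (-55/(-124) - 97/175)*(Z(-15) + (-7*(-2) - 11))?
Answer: -19224/5425 ≈ -3.5436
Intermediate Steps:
Z(Q) = -6 + Q²/3 + 8*Q/3 (Z(Q) = ((Q² + 8*Q) - 18)/3 = (-18 + Q² + 8*Q)/3 = -6 + Q²/3 + 8*Q/3)
(-55/(-124) - 97/175)*(Z(-15) + (-7*(-2) - 11)) = (-55/(-124) - 97/175)*((-6 + (⅓)*(-15)² + (8/3)*(-15)) + (-7*(-2) - 11)) = (-55*(-1/124) - 97*1/175)*((-6 + (⅓)*225 - 40) + (14 - 11)) = (55/124 - 97/175)*((-6 + 75 - 40) + 3) = -2403*(29 + 3)/21700 = -2403/21700*32 = -19224/5425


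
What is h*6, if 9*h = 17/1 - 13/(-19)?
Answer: 224/19 ≈ 11.789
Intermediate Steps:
h = 112/57 (h = (17/1 - 13/(-19))/9 = (17*1 - 13*(-1/19))/9 = (17 + 13/19)/9 = (⅑)*(336/19) = 112/57 ≈ 1.9649)
h*6 = (112/57)*6 = 224/19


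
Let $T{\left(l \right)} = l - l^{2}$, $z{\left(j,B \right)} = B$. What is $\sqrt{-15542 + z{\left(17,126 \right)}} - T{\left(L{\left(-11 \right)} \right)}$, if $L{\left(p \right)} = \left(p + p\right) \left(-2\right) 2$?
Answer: $7656 + 2 i \sqrt{3854} \approx 7656.0 + 124.16 i$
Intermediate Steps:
$L{\left(p \right)} = - 8 p$ ($L{\left(p \right)} = 2 p \left(-2\right) 2 = - 4 p 2 = - 8 p$)
$\sqrt{-15542 + z{\left(17,126 \right)}} - T{\left(L{\left(-11 \right)} \right)} = \sqrt{-15542 + 126} - \left(-8\right) \left(-11\right) \left(1 - \left(-8\right) \left(-11\right)\right) = \sqrt{-15416} - 88 \left(1 - 88\right) = 2 i \sqrt{3854} - 88 \left(1 - 88\right) = 2 i \sqrt{3854} - 88 \left(-87\right) = 2 i \sqrt{3854} - -7656 = 2 i \sqrt{3854} + 7656 = 7656 + 2 i \sqrt{3854}$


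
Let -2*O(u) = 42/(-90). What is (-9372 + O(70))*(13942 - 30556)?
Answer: 778512657/5 ≈ 1.5570e+8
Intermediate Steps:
O(u) = 7/30 (O(u) = -21/(-90) = -21*(-1)/90 = -1/2*(-7/15) = 7/30)
(-9372 + O(70))*(13942 - 30556) = (-9372 + 7/30)*(13942 - 30556) = -281153/30*(-16614) = 778512657/5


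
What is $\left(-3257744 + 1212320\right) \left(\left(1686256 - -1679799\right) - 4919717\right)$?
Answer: $3177897542688$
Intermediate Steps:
$\left(-3257744 + 1212320\right) \left(\left(1686256 - -1679799\right) - 4919717\right) = - 2045424 \left(\left(1686256 + 1679799\right) - 4919717\right) = - 2045424 \left(3366055 - 4919717\right) = \left(-2045424\right) \left(-1553662\right) = 3177897542688$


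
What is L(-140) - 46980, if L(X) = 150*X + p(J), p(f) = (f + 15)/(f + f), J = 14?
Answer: -1903411/28 ≈ -67979.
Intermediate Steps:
p(f) = (15 + f)/(2*f) (p(f) = (15 + f)/((2*f)) = (15 + f)*(1/(2*f)) = (15 + f)/(2*f))
L(X) = 29/28 + 150*X (L(X) = 150*X + (½)*(15 + 14)/14 = 150*X + (½)*(1/14)*29 = 150*X + 29/28 = 29/28 + 150*X)
L(-140) - 46980 = (29/28 + 150*(-140)) - 46980 = (29/28 - 21000) - 46980 = -587971/28 - 46980 = -1903411/28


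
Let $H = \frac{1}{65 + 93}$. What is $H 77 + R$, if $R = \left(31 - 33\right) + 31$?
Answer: $\frac{4659}{158} \approx 29.487$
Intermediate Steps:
$H = \frac{1}{158} \approx 0.0063291$
$R = 29$ ($R = -2 + 31 = 29$)
$H 77 + R = \frac{1}{158} \cdot 77 + 29 = \frac{77}{158} + 29 = \frac{4659}{158}$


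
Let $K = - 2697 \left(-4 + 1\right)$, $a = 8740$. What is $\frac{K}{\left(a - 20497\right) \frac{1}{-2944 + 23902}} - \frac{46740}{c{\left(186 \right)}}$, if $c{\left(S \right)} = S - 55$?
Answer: $- \frac{7587782166}{513389} \approx -14780.0$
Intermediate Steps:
$c{\left(S \right)} = -55 + S$
$K = 8091$ ($K = \left(-2697\right) \left(-3\right) = 8091$)
$\frac{K}{\left(a - 20497\right) \frac{1}{-2944 + 23902}} - \frac{46740}{c{\left(186 \right)}} = \frac{8091}{\left(8740 - 20497\right) \frac{1}{-2944 + 23902}} - \frac{46740}{-55 + 186} = \frac{8091}{\left(-11757\right) \frac{1}{20958}} - \frac{46740}{131} = \frac{8091}{- \frac{3919}{6986}} - \frac{46740}{131} = 8091 \left(- \frac{6986}{3919}\right) - \frac{46740}{131} = - \frac{56523726}{3919} - \frac{46740}{131} = - \frac{7587782166}{513389}$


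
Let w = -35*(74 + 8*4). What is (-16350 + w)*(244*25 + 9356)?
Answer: -310047360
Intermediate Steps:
w = -3710 (w = -35*(74 + 32) = -35*106 = -3710)
(-16350 + w)*(244*25 + 9356) = (-16350 - 3710)*(244*25 + 9356) = -20060*(6100 + 9356) = -20060*15456 = -310047360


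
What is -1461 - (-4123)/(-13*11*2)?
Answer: -421969/286 ≈ -1475.4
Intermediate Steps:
-1461 - (-4123)/(-13*11*2) = -1461 - (-4123)/((-143*2)) = -1461 - (-4123)/(-286) = -1461 - (-4123)*(-1)/286 = -1461 - 1*4123/286 = -1461 - 4123/286 = -421969/286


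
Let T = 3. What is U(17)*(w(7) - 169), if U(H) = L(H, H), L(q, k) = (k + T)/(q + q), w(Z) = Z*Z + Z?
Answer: -1130/17 ≈ -66.471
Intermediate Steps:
w(Z) = Z + Z**2 (w(Z) = Z**2 + Z = Z + Z**2)
L(q, k) = (3 + k)/(2*q) (L(q, k) = (k + 3)/(q + q) = (3 + k)/((2*q)) = (3 + k)*(1/(2*q)) = (3 + k)/(2*q))
U(H) = (3 + H)/(2*H)
U(17)*(w(7) - 169) = ((1/2)*(3 + 17)/17)*(7*(1 + 7) - 169) = ((1/2)*(1/17)*20)*(7*8 - 169) = 10*(56 - 169)/17 = (10/17)*(-113) = -1130/17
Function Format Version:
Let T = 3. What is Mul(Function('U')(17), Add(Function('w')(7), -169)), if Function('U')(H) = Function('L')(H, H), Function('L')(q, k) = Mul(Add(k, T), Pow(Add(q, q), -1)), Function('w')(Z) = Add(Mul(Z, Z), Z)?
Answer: Rational(-1130, 17) ≈ -66.471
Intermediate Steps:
Function('w')(Z) = Add(Z, Pow(Z, 2)) (Function('w')(Z) = Add(Pow(Z, 2), Z) = Add(Z, Pow(Z, 2)))
Function('L')(q, k) = Mul(Rational(1, 2), Pow(q, -1), Add(3, k)) (Function('L')(q, k) = Mul(Add(k, 3), Pow(Add(q, q), -1)) = Mul(Add(3, k), Pow(Mul(2, q), -1)) = Mul(Add(3, k), Mul(Rational(1, 2), Pow(q, -1))) = Mul(Rational(1, 2), Pow(q, -1), Add(3, k)))
Function('U')(H) = Mul(Rational(1, 2), Pow(H, -1), Add(3, H))
Mul(Function('U')(17), Add(Function('w')(7), -169)) = Mul(Mul(Rational(1, 2), Pow(17, -1), Add(3, 17)), Add(Mul(7, Add(1, 7)), -169)) = Mul(Mul(Rational(1, 2), Rational(1, 17), 20), Add(Mul(7, 8), -169)) = Mul(Rational(10, 17), Add(56, -169)) = Mul(Rational(10, 17), -113) = Rational(-1130, 17)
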